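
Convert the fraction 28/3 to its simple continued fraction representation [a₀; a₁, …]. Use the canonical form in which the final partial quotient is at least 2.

Repeatedly divide and take the remainder:
⌊28/3⌋ = 9, remainder 1
⌊3/1⌋ = 3, remainder 0

[9; 3]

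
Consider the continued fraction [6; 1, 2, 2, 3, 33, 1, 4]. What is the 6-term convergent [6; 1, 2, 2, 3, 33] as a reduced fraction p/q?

a_0 = 6: 6/1
a_1 = 1: 7/1
a_2 = 2: 20/3
a_3 = 2: 47/7
a_4 = 3: 161/24
a_5 = 33: 5360/799

5360/799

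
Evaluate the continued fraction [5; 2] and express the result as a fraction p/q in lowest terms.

Use the convergent recurrence hₖ = aₖ·hₖ₋₁ + hₖ₋₂ (and likewise for the denominators kₖ):
a_0 = 5: 5/1
a_1 = 2: 11/2

11/2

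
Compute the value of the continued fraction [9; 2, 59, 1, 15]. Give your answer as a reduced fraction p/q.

Compute successive convergents:
a_0 = 9: 9/1
a_1 = 2: 19/2
a_2 = 59: 1130/119
a_3 = 1: 1149/121
a_4 = 15: 18365/1934

18365/1934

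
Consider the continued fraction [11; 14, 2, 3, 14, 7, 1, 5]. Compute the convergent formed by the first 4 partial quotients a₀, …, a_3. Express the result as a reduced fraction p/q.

a_0 = 11: 11/1
a_1 = 14: 155/14
a_2 = 2: 321/29
a_3 = 3: 1118/101

1118/101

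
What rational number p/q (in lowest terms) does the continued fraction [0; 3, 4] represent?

a_0 = 0: 0/1
a_1 = 3: 1/3
a_2 = 4: 4/13

4/13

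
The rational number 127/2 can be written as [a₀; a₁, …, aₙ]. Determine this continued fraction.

⌊127/2⌋ = 63, remainder 1
⌊2/1⌋ = 2, remainder 0

[63; 2]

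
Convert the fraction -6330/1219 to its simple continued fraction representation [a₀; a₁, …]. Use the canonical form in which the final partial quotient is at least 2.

-6330 = -6·1219 + 984, so a_0 = -6
1219 = 1·984 + 235, so a_1 = 1
984 = 4·235 + 44, so a_2 = 4
235 = 5·44 + 15, so a_3 = 5
44 = 2·15 + 14, so a_4 = 2
15 = 1·14 + 1, so a_5 = 1
14 = 14·1 + 0, so a_6 = 14

[-6; 1, 4, 5, 2, 1, 14]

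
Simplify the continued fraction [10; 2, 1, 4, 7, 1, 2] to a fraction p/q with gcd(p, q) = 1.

3428/331

Start with 2.
1 + 1/(2/1) = 1 + 1/2 = 3/2
7 + 1/(3/2) = 7 + 2/3 = 23/3
4 + 1/(23/3) = 4 + 3/23 = 95/23
1 + 1/(95/23) = 1 + 23/95 = 118/95
2 + 1/(118/95) = 2 + 95/118 = 331/118
10 + 1/(331/118) = 10 + 118/331 = 3428/331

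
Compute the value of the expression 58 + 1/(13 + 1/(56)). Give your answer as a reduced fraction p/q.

Compute successive convergents:
a_0 = 58: 58/1
a_1 = 13: 755/13
a_2 = 56: 42338/729

42338/729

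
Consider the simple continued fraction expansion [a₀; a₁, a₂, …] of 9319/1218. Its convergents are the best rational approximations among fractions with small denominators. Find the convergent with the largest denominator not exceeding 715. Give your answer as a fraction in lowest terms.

1798/235

a_0 = 7: 7/1  (≤ bound)
a_1 = 1: 8/1  (≤ bound)
a_2 = 1: 15/2  (≤ bound)
a_3 = 1: 23/3  (≤ bound)
a_4 = 6: 153/20  (≤ bound)
a_5 = 2: 329/43  (≤ bound)
a_6 = 5: 1798/235  (≤ bound)
a_7 = 5: 9319/1218  (> 715, stop)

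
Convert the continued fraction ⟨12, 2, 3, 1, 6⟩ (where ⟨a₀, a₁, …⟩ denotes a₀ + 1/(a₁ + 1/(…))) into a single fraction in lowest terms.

759/61

Collapse the nested fraction from the inside out:
Start with 6.
1 + 1/(6/1) = 1 + 1/6 = 7/6
3 + 1/(7/6) = 3 + 6/7 = 27/7
2 + 1/(27/7) = 2 + 7/27 = 61/27
12 + 1/(61/27) = 12 + 27/61 = 759/61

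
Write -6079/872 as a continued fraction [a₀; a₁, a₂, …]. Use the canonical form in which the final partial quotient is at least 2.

[-7; 34, 1, 7, 3]

Run the Euclidean algorithm, recording each quotient:
-6079 ÷ 872 → quotient -7, remainder 25
872 ÷ 25 → quotient 34, remainder 22
25 ÷ 22 → quotient 1, remainder 3
22 ÷ 3 → quotient 7, remainder 1
3 ÷ 1 → quotient 3, remainder 0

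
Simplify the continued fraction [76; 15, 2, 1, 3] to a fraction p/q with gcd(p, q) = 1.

12855/169

Use the convergent recurrence hₖ = aₖ·hₖ₋₁ + hₖ₋₂ (and likewise for the denominators kₖ):
a_0 = 76: 76/1
a_1 = 15: 1141/15
a_2 = 2: 2358/31
a_3 = 1: 3499/46
a_4 = 3: 12855/169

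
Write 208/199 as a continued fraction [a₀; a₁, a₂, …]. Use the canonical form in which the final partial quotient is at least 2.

[1; 22, 9]

208 = 1·199 + 9, so a_0 = 1
199 = 22·9 + 1, so a_1 = 22
9 = 9·1 + 0, so a_2 = 9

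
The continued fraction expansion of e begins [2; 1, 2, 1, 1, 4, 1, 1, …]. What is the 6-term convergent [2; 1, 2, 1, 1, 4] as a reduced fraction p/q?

a_0 = 2: 2/1
a_1 = 1: 3/1
a_2 = 2: 8/3
a_3 = 1: 11/4
a_4 = 1: 19/7
a_5 = 4: 87/32

87/32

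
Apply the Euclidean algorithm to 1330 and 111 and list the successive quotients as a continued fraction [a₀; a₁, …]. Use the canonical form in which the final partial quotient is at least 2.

[11; 1, 54, 2]

Apply division with remainder until the remainder is 0:
1330 ÷ 111 → quotient 11, remainder 109
111 ÷ 109 → quotient 1, remainder 2
109 ÷ 2 → quotient 54, remainder 1
2 ÷ 1 → quotient 2, remainder 0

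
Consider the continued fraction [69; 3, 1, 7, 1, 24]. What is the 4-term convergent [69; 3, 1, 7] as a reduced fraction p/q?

Start with 7.
1 + 1/(7/1) = 1 + 1/7 = 8/7
3 + 1/(8/7) = 3 + 7/8 = 31/8
69 + 1/(31/8) = 69 + 8/31 = 2147/31

2147/31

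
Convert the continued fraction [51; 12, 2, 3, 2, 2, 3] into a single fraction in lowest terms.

a_0 = 51: 51/1
a_1 = 12: 613/12
a_2 = 2: 1277/25
a_3 = 3: 4444/87
a_4 = 2: 10165/199
a_5 = 2: 24774/485
a_6 = 3: 84487/1654

84487/1654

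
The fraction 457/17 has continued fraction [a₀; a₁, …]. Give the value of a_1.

1

⌊457/17⌋ = 26, remainder 15
⌊17/15⌋ = 1, remainder 2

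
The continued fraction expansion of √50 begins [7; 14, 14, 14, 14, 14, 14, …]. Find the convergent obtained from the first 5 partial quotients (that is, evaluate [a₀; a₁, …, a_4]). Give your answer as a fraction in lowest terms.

275807/39005

Use the convergent recurrence hₖ = aₖ·hₖ₋₁ + hₖ₋₂ (and likewise for the denominators kₖ):
a_0 = 7: 7/1
a_1 = 14: 99/14
a_2 = 14: 1393/197
a_3 = 14: 19601/2772
a_4 = 14: 275807/39005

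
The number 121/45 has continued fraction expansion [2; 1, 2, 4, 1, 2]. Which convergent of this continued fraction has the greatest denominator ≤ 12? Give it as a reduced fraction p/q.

List convergents until the denominator exceeds the bound:
a_0 = 2: 2/1  (≤ bound)
a_1 = 1: 3/1  (≤ bound)
a_2 = 2: 8/3  (≤ bound)
a_3 = 4: 35/13  (> 12, stop)

8/3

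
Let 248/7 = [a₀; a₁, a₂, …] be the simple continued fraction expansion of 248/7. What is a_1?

2

Repeatedly divide and take the remainder:
248 ÷ 7 → quotient 35, remainder 3
7 ÷ 3 → quotient 2, remainder 1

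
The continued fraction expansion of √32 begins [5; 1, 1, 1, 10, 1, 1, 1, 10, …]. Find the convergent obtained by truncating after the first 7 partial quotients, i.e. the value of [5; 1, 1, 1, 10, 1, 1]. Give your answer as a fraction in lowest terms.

a_0 = 5: 5/1
a_1 = 1: 6/1
a_2 = 1: 11/2
a_3 = 1: 17/3
a_4 = 10: 181/32
a_5 = 1: 198/35
a_6 = 1: 379/67

379/67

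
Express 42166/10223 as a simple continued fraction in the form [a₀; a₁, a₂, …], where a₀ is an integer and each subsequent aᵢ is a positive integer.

⌊42166/10223⌋ = 4, remainder 1274
⌊10223/1274⌋ = 8, remainder 31
⌊1274/31⌋ = 41, remainder 3
⌊31/3⌋ = 10, remainder 1
⌊3/1⌋ = 3, remainder 0

[4; 8, 41, 10, 3]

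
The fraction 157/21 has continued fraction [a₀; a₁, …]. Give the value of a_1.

2

⌊157/21⌋ = 7, remainder 10
⌊21/10⌋ = 2, remainder 1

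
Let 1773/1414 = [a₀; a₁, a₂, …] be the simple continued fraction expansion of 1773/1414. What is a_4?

3

1773 ÷ 1414 → quotient 1, remainder 359
1414 ÷ 359 → quotient 3, remainder 337
359 ÷ 337 → quotient 1, remainder 22
337 ÷ 22 → quotient 15, remainder 7
22 ÷ 7 → quotient 3, remainder 1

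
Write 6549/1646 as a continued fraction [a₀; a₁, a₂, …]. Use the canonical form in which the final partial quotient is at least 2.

⌊6549/1646⌋ = 3, remainder 1611
⌊1646/1611⌋ = 1, remainder 35
⌊1611/35⌋ = 46, remainder 1
⌊35/1⌋ = 35, remainder 0

[3; 1, 46, 35]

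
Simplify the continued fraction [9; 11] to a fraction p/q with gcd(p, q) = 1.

Start with 11.
9 + 1/(11/1) = 9 + 1/11 = 100/11

100/11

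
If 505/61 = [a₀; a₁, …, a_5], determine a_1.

⌊505/61⌋ = 8, remainder 17
⌊61/17⌋ = 3, remainder 10

3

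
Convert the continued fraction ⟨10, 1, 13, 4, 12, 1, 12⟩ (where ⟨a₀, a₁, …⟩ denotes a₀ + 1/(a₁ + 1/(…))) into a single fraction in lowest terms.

Start with 12.
1 + 1/(12/1) = 1 + 1/12 = 13/12
12 + 1/(13/12) = 12 + 12/13 = 168/13
4 + 1/(168/13) = 4 + 13/168 = 685/168
13 + 1/(685/168) = 13 + 168/685 = 9073/685
1 + 1/(9073/685) = 1 + 685/9073 = 9758/9073
10 + 1/(9758/9073) = 10 + 9073/9758 = 106653/9758

106653/9758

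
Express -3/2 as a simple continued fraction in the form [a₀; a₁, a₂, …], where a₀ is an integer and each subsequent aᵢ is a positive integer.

Repeatedly divide and take the remainder:
-3 = -2·2 + 1, so a_0 = -2
2 = 2·1 + 0, so a_1 = 2

[-2; 2]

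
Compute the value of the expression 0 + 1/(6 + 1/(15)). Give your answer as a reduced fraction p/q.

Work from the innermost term outward:
Start with 15.
6 + 1/(15/1) = 6 + 1/15 = 91/15
0 + 1/(91/15) = 0 + 15/91 = 15/91

15/91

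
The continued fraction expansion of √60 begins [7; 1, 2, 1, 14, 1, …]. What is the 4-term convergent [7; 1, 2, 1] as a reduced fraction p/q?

31/4

Start with 1.
2 + 1/(1/1) = 2 + 1/1 = 3/1
1 + 1/(3/1) = 1 + 1/3 = 4/3
7 + 1/(4/3) = 7 + 3/4 = 31/4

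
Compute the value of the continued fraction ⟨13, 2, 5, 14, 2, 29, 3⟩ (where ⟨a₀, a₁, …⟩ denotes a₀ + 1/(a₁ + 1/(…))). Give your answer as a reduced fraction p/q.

388745/28892

Build up convergents one term at a time:
a_0 = 13: 13/1
a_1 = 2: 27/2
a_2 = 5: 148/11
a_3 = 14: 2099/156
a_4 = 2: 4346/323
a_5 = 29: 128133/9523
a_6 = 3: 388745/28892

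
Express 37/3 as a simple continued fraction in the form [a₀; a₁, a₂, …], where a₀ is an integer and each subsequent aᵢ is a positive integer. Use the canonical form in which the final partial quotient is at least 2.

Apply division with remainder until the remainder is 0:
37 = 12·3 + 1, so a_0 = 12
3 = 3·1 + 0, so a_1 = 3

[12; 3]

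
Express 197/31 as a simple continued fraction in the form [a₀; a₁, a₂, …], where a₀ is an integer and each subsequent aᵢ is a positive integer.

[6; 2, 1, 4, 2]

Run the Euclidean algorithm, recording each quotient:
197 ÷ 31 → quotient 6, remainder 11
31 ÷ 11 → quotient 2, remainder 9
11 ÷ 9 → quotient 1, remainder 2
9 ÷ 2 → quotient 4, remainder 1
2 ÷ 1 → quotient 2, remainder 0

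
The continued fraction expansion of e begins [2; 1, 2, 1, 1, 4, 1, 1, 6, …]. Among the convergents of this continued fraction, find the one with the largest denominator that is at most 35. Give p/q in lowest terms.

List convergents until the denominator exceeds the bound:
a_0 = 2: 2/1  (≤ bound)
a_1 = 1: 3/1  (≤ bound)
a_2 = 2: 8/3  (≤ bound)
a_3 = 1: 11/4  (≤ bound)
a_4 = 1: 19/7  (≤ bound)
a_5 = 4: 87/32  (≤ bound)
a_6 = 1: 106/39  (> 35, stop)

87/32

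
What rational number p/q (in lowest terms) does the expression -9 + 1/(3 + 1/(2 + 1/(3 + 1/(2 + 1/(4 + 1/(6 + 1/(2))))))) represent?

-28583/3282

Start with 2.
6 + 1/(2/1) = 6 + 1/2 = 13/2
4 + 1/(13/2) = 4 + 2/13 = 54/13
2 + 1/(54/13) = 2 + 13/54 = 121/54
3 + 1/(121/54) = 3 + 54/121 = 417/121
2 + 1/(417/121) = 2 + 121/417 = 955/417
3 + 1/(955/417) = 3 + 417/955 = 3282/955
-9 + 1/(3282/955) = -9 + 955/3282 = -28583/3282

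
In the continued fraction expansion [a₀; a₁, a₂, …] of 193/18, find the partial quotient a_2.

2

Repeatedly divide and take the remainder:
193 ÷ 18 → quotient 10, remainder 13
18 ÷ 13 → quotient 1, remainder 5
13 ÷ 5 → quotient 2, remainder 3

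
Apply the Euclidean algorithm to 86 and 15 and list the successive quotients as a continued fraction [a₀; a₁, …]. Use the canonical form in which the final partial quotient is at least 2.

[5; 1, 2, 1, 3]

Run the Euclidean algorithm, recording each quotient:
86 = 5·15 + 11, so a_0 = 5
15 = 1·11 + 4, so a_1 = 1
11 = 2·4 + 3, so a_2 = 2
4 = 1·3 + 1, so a_3 = 1
3 = 3·1 + 0, so a_4 = 3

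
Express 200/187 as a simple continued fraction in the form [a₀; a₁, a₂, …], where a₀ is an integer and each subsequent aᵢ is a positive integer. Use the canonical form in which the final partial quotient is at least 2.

[1; 14, 2, 1, 1, 2]

Apply division with remainder until the remainder is 0:
⌊200/187⌋ = 1, remainder 13
⌊187/13⌋ = 14, remainder 5
⌊13/5⌋ = 2, remainder 3
⌊5/3⌋ = 1, remainder 2
⌊3/2⌋ = 1, remainder 1
⌊2/1⌋ = 2, remainder 0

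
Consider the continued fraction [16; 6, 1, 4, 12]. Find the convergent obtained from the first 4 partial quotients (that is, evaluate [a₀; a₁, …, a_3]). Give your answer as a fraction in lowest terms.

Collapse the nested fraction from the inside out:
Start with 4.
1 + 1/(4/1) = 1 + 1/4 = 5/4
6 + 1/(5/4) = 6 + 4/5 = 34/5
16 + 1/(34/5) = 16 + 5/34 = 549/34

549/34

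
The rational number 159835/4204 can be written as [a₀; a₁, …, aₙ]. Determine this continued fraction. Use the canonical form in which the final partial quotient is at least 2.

[38; 50, 1, 1, 1, 6, 4]

Run the Euclidean algorithm, recording each quotient:
159835 = 38·4204 + 83, so a_0 = 38
4204 = 50·83 + 54, so a_1 = 50
83 = 1·54 + 29, so a_2 = 1
54 = 1·29 + 25, so a_3 = 1
29 = 1·25 + 4, so a_4 = 1
25 = 6·4 + 1, so a_5 = 6
4 = 4·1 + 0, so a_6 = 4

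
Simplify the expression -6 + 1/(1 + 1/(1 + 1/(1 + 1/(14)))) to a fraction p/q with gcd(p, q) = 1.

-235/44

Use the convergent recurrence hₖ = aₖ·hₖ₋₁ + hₖ₋₂ (and likewise for the denominators kₖ):
a_0 = -6: -6/1
a_1 = 1: -5/1
a_2 = 1: -11/2
a_3 = 1: -16/3
a_4 = 14: -235/44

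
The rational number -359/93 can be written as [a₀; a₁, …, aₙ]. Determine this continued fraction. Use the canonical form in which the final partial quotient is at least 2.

-359 ÷ 93 → quotient -4, remainder 13
93 ÷ 13 → quotient 7, remainder 2
13 ÷ 2 → quotient 6, remainder 1
2 ÷ 1 → quotient 2, remainder 0

[-4; 7, 6, 2]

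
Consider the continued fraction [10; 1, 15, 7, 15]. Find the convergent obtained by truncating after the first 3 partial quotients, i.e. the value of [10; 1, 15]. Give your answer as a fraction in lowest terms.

Start with 15.
1 + 1/(15/1) = 1 + 1/15 = 16/15
10 + 1/(16/15) = 10 + 15/16 = 175/16

175/16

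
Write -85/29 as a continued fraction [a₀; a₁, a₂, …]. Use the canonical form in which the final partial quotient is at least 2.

[-3; 14, 2]

Apply division with remainder until the remainder is 0:
⌊-85/29⌋ = -3, remainder 2
⌊29/2⌋ = 14, remainder 1
⌊2/1⌋ = 2, remainder 0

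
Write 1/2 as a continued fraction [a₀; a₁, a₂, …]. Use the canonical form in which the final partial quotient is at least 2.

⌊1/2⌋ = 0, remainder 1
⌊2/1⌋ = 2, remainder 0

[0; 2]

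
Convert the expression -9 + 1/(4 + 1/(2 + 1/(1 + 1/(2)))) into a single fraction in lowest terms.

-307/35

Start with 2.
1 + 1/(2/1) = 1 + 1/2 = 3/2
2 + 1/(3/2) = 2 + 2/3 = 8/3
4 + 1/(8/3) = 4 + 3/8 = 35/8
-9 + 1/(35/8) = -9 + 8/35 = -307/35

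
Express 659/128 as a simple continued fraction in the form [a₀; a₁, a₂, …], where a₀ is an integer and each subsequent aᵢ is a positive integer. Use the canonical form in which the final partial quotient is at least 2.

[5; 6, 1, 2, 1, 4]

Repeatedly divide and take the remainder:
⌊659/128⌋ = 5, remainder 19
⌊128/19⌋ = 6, remainder 14
⌊19/14⌋ = 1, remainder 5
⌊14/5⌋ = 2, remainder 4
⌊5/4⌋ = 1, remainder 1
⌊4/1⌋ = 4, remainder 0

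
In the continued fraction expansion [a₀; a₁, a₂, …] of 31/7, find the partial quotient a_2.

⌊31/7⌋ = 4, remainder 3
⌊7/3⌋ = 2, remainder 1
⌊3/1⌋ = 3, remainder 0

3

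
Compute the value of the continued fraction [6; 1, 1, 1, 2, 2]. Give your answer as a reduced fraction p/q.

a_0 = 6: 6/1
a_1 = 1: 7/1
a_2 = 1: 13/2
a_3 = 1: 20/3
a_4 = 2: 53/8
a_5 = 2: 126/19

126/19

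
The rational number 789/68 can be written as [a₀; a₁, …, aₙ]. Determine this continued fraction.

789 ÷ 68 → quotient 11, remainder 41
68 ÷ 41 → quotient 1, remainder 27
41 ÷ 27 → quotient 1, remainder 14
27 ÷ 14 → quotient 1, remainder 13
14 ÷ 13 → quotient 1, remainder 1
13 ÷ 1 → quotient 13, remainder 0

[11; 1, 1, 1, 1, 13]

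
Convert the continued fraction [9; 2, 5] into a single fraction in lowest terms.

104/11

a_0 = 9: 9/1
a_1 = 2: 19/2
a_2 = 5: 104/11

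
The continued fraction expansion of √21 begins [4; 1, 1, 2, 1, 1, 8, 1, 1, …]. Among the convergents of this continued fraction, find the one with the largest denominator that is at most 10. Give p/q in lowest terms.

a_0 = 4: 4/1  (≤ bound)
a_1 = 1: 5/1  (≤ bound)
a_2 = 1: 9/2  (≤ bound)
a_3 = 2: 23/5  (≤ bound)
a_4 = 1: 32/7  (≤ bound)
a_5 = 1: 55/12  (> 10, stop)

32/7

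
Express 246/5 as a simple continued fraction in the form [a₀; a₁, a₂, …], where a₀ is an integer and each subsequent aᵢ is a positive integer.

Run the Euclidean algorithm, recording each quotient:
246 = 49·5 + 1, so a_0 = 49
5 = 5·1 + 0, so a_1 = 5

[49; 5]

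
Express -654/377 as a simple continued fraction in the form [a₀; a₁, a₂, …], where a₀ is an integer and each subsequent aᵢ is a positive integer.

⌊-654/377⌋ = -2, remainder 100
⌊377/100⌋ = 3, remainder 77
⌊100/77⌋ = 1, remainder 23
⌊77/23⌋ = 3, remainder 8
⌊23/8⌋ = 2, remainder 7
⌊8/7⌋ = 1, remainder 1
⌊7/1⌋ = 7, remainder 0

[-2; 3, 1, 3, 2, 1, 7]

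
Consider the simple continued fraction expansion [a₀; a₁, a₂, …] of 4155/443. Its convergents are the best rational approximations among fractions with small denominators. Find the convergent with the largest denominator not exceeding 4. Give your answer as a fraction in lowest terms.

28/3

List convergents until the denominator exceeds the bound:
a_0 = 9: 9/1  (≤ bound)
a_1 = 2: 19/2  (≤ bound)
a_2 = 1: 28/3  (≤ bound)
a_3 = 1: 47/5  (> 4, stop)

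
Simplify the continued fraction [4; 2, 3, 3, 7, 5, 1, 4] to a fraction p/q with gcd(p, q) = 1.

Start with 4.
1 + 1/(4/1) = 1 + 1/4 = 5/4
5 + 1/(5/4) = 5 + 4/5 = 29/5
7 + 1/(29/5) = 7 + 5/29 = 208/29
3 + 1/(208/29) = 3 + 29/208 = 653/208
3 + 1/(653/208) = 3 + 208/653 = 2167/653
2 + 1/(2167/653) = 2 + 653/2167 = 4987/2167
4 + 1/(4987/2167) = 4 + 2167/4987 = 22115/4987

22115/4987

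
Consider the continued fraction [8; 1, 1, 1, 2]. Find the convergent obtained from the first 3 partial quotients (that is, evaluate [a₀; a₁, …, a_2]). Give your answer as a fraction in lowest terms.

17/2

Use the convergent recurrence hₖ = aₖ·hₖ₋₁ + hₖ₋₂ (and likewise for the denominators kₖ):
a_0 = 8: 8/1
a_1 = 1: 9/1
a_2 = 1: 17/2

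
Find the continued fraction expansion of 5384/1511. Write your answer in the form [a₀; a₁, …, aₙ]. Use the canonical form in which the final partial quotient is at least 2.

[3; 1, 1, 3, 2, 5, 8, 2]

Run the Euclidean algorithm, recording each quotient:
5384 ÷ 1511 → quotient 3, remainder 851
1511 ÷ 851 → quotient 1, remainder 660
851 ÷ 660 → quotient 1, remainder 191
660 ÷ 191 → quotient 3, remainder 87
191 ÷ 87 → quotient 2, remainder 17
87 ÷ 17 → quotient 5, remainder 2
17 ÷ 2 → quotient 8, remainder 1
2 ÷ 1 → quotient 2, remainder 0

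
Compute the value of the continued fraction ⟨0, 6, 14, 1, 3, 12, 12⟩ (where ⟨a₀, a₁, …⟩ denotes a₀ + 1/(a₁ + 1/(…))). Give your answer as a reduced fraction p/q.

8735/53002

Start with 12.
12 + 1/(12/1) = 12 + 1/12 = 145/12
3 + 1/(145/12) = 3 + 12/145 = 447/145
1 + 1/(447/145) = 1 + 145/447 = 592/447
14 + 1/(592/447) = 14 + 447/592 = 8735/592
6 + 1/(8735/592) = 6 + 592/8735 = 53002/8735
0 + 1/(53002/8735) = 0 + 8735/53002 = 8735/53002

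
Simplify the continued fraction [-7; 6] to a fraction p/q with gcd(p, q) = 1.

Start with 6.
-7 + 1/(6/1) = -7 + 1/6 = -41/6

-41/6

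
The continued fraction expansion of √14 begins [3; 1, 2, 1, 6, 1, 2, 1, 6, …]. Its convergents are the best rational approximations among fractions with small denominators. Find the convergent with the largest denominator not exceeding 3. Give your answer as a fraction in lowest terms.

11/3

List convergents until the denominator exceeds the bound:
a_0 = 3: 3/1  (≤ bound)
a_1 = 1: 4/1  (≤ bound)
a_2 = 2: 11/3  (≤ bound)
a_3 = 1: 15/4  (> 3, stop)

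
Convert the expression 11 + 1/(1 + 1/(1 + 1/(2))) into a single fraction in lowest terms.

58/5

a_0 = 11: 11/1
a_1 = 1: 12/1
a_2 = 1: 23/2
a_3 = 2: 58/5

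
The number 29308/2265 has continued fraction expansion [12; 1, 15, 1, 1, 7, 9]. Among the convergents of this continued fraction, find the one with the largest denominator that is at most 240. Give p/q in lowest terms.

427/33

a_0 = 12: 12/1  (≤ bound)
a_1 = 1: 13/1  (≤ bound)
a_2 = 15: 207/16  (≤ bound)
a_3 = 1: 220/17  (≤ bound)
a_4 = 1: 427/33  (≤ bound)
a_5 = 7: 3209/248  (> 240, stop)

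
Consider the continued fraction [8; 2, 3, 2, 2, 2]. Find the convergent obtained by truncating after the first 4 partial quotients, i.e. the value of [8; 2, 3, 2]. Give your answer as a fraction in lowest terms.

Starting at the tail and folding back:
Start with 2.
3 + 1/(2/1) = 3 + 1/2 = 7/2
2 + 1/(7/2) = 2 + 2/7 = 16/7
8 + 1/(16/7) = 8 + 7/16 = 135/16

135/16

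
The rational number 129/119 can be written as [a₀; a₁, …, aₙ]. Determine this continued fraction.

Run the Euclidean algorithm, recording each quotient:
⌊129/119⌋ = 1, remainder 10
⌊119/10⌋ = 11, remainder 9
⌊10/9⌋ = 1, remainder 1
⌊9/1⌋ = 9, remainder 0

[1; 11, 1, 9]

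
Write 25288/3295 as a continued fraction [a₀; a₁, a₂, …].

Repeatedly divide and take the remainder:
⌊25288/3295⌋ = 7, remainder 2223
⌊3295/2223⌋ = 1, remainder 1072
⌊2223/1072⌋ = 2, remainder 79
⌊1072/79⌋ = 13, remainder 45
⌊79/45⌋ = 1, remainder 34
⌊45/34⌋ = 1, remainder 11
⌊34/11⌋ = 3, remainder 1
⌊11/1⌋ = 11, remainder 0

[7; 1, 2, 13, 1, 1, 3, 11]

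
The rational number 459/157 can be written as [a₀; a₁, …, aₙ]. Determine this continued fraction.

[2; 1, 12, 12]

459 = 2·157 + 145, so a_0 = 2
157 = 1·145 + 12, so a_1 = 1
145 = 12·12 + 1, so a_2 = 12
12 = 12·1 + 0, so a_3 = 12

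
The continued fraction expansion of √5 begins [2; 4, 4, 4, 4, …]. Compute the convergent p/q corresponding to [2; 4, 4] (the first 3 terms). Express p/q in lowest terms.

38/17

a_0 = 2: 2/1
a_1 = 4: 9/4
a_2 = 4: 38/17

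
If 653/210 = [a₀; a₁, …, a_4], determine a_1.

9

Run the Euclidean algorithm, recording each quotient:
653 = 3·210 + 23, so a_0 = 3
210 = 9·23 + 3, so a_1 = 9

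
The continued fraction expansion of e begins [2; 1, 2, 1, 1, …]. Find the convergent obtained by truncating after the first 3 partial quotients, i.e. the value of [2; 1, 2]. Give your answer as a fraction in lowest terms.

8/3

a_0 = 2: 2/1
a_1 = 1: 3/1
a_2 = 2: 8/3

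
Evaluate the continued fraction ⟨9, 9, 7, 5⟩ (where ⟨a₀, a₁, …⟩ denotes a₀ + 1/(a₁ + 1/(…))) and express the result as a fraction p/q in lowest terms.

2997/329

Use the convergent recurrence hₖ = aₖ·hₖ₋₁ + hₖ₋₂ (and likewise for the denominators kₖ):
a_0 = 9: 9/1
a_1 = 9: 82/9
a_2 = 7: 583/64
a_3 = 5: 2997/329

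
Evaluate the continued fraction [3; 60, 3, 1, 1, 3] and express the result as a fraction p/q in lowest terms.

4546/1507

Work from the innermost term outward:
Start with 3.
1 + 1/(3/1) = 1 + 1/3 = 4/3
1 + 1/(4/3) = 1 + 3/4 = 7/4
3 + 1/(7/4) = 3 + 4/7 = 25/7
60 + 1/(25/7) = 60 + 7/25 = 1507/25
3 + 1/(1507/25) = 3 + 25/1507 = 4546/1507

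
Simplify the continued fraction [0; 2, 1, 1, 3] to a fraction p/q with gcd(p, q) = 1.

7/18

Collapse the nested fraction from the inside out:
Start with 3.
1 + 1/(3/1) = 1 + 1/3 = 4/3
1 + 1/(4/3) = 1 + 3/4 = 7/4
2 + 1/(7/4) = 2 + 4/7 = 18/7
0 + 1/(18/7) = 0 + 7/18 = 7/18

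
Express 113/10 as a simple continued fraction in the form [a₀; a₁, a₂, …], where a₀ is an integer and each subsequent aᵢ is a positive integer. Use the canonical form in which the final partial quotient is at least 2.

113 ÷ 10 → quotient 11, remainder 3
10 ÷ 3 → quotient 3, remainder 1
3 ÷ 1 → quotient 3, remainder 0

[11; 3, 3]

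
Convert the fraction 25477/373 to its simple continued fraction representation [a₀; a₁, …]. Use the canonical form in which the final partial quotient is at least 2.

⌊25477/373⌋ = 68, remainder 113
⌊373/113⌋ = 3, remainder 34
⌊113/34⌋ = 3, remainder 11
⌊34/11⌋ = 3, remainder 1
⌊11/1⌋ = 11, remainder 0

[68; 3, 3, 3, 11]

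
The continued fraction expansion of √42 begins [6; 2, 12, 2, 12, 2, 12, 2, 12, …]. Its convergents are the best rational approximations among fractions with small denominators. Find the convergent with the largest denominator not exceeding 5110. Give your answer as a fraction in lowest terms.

a_0 = 6: 6/1  (≤ bound)
a_1 = 2: 13/2  (≤ bound)
a_2 = 12: 162/25  (≤ bound)
a_3 = 2: 337/52  (≤ bound)
a_4 = 12: 4206/649  (≤ bound)
a_5 = 2: 8749/1350  (≤ bound)
a_6 = 12: 109194/16849  (> 5110, stop)

8749/1350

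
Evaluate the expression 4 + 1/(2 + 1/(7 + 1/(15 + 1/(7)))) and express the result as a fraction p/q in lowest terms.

7165/1604

Start with 7.
15 + 1/(7/1) = 15 + 1/7 = 106/7
7 + 1/(106/7) = 7 + 7/106 = 749/106
2 + 1/(749/106) = 2 + 106/749 = 1604/749
4 + 1/(1604/749) = 4 + 749/1604 = 7165/1604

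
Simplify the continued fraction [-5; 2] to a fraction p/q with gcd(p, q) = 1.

a_0 = -5: -5/1
a_1 = 2: -9/2

-9/2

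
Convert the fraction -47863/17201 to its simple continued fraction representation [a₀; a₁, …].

[-3; 4, 1, 1, 2, 49, 2, 7]

-47863 ÷ 17201 → quotient -3, remainder 3740
17201 ÷ 3740 → quotient 4, remainder 2241
3740 ÷ 2241 → quotient 1, remainder 1499
2241 ÷ 1499 → quotient 1, remainder 742
1499 ÷ 742 → quotient 2, remainder 15
742 ÷ 15 → quotient 49, remainder 7
15 ÷ 7 → quotient 2, remainder 1
7 ÷ 1 → quotient 7, remainder 0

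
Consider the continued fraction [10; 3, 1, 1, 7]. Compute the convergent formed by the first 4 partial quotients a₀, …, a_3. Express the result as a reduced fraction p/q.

72/7

Use the convergent recurrence hₖ = aₖ·hₖ₋₁ + hₖ₋₂ (and likewise for the denominators kₖ):
a_0 = 10: 10/1
a_1 = 3: 31/3
a_2 = 1: 41/4
a_3 = 1: 72/7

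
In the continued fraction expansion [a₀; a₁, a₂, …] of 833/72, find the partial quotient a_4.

Apply division with remainder until the remainder is 0:
833 ÷ 72 → quotient 11, remainder 41
72 ÷ 41 → quotient 1, remainder 31
41 ÷ 31 → quotient 1, remainder 10
31 ÷ 10 → quotient 3, remainder 1
10 ÷ 1 → quotient 10, remainder 0

10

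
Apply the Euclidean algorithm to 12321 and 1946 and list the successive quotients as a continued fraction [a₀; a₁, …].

[6; 3, 58, 1, 1, 1, 3]

⌊12321/1946⌋ = 6, remainder 645
⌊1946/645⌋ = 3, remainder 11
⌊645/11⌋ = 58, remainder 7
⌊11/7⌋ = 1, remainder 4
⌊7/4⌋ = 1, remainder 3
⌊4/3⌋ = 1, remainder 1
⌊3/1⌋ = 3, remainder 0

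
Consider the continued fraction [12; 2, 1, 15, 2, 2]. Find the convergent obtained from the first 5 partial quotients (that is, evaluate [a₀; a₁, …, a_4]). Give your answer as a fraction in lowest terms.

1197/97

Start with 2.
15 + 1/(2/1) = 15 + 1/2 = 31/2
1 + 1/(31/2) = 1 + 2/31 = 33/31
2 + 1/(33/31) = 2 + 31/33 = 97/33
12 + 1/(97/33) = 12 + 33/97 = 1197/97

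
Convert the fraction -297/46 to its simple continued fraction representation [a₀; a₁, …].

Repeatedly divide and take the remainder:
⌊-297/46⌋ = -7, remainder 25
⌊46/25⌋ = 1, remainder 21
⌊25/21⌋ = 1, remainder 4
⌊21/4⌋ = 5, remainder 1
⌊4/1⌋ = 4, remainder 0

[-7; 1, 1, 5, 4]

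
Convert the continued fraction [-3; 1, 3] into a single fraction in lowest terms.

a_0 = -3: -3/1
a_1 = 1: -2/1
a_2 = 3: -9/4

-9/4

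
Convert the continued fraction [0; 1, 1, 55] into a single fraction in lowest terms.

56/111

Collapse the nested fraction from the inside out:
Start with 55.
1 + 1/(55/1) = 1 + 1/55 = 56/55
1 + 1/(56/55) = 1 + 55/56 = 111/56
0 + 1/(111/56) = 0 + 56/111 = 56/111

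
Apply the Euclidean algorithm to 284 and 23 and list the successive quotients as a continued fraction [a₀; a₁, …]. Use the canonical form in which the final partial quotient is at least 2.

[12; 2, 1, 7]

Apply division with remainder until the remainder is 0:
284 = 12·23 + 8, so a_0 = 12
23 = 2·8 + 7, so a_1 = 2
8 = 1·7 + 1, so a_2 = 1
7 = 7·1 + 0, so a_3 = 7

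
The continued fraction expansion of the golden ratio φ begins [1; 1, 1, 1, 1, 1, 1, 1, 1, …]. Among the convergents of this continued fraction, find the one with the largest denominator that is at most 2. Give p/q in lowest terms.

List convergents until the denominator exceeds the bound:
a_0 = 1: 1/1  (≤ bound)
a_1 = 1: 2/1  (≤ bound)
a_2 = 1: 3/2  (≤ bound)
a_3 = 1: 5/3  (> 2, stop)

3/2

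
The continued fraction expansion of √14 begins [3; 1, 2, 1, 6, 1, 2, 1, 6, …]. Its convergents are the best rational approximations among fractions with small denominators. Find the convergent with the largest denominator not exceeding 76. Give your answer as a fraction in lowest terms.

List convergents until the denominator exceeds the bound:
a_0 = 3: 3/1  (≤ bound)
a_1 = 1: 4/1  (≤ bound)
a_2 = 2: 11/3  (≤ bound)
a_3 = 1: 15/4  (≤ bound)
a_4 = 6: 101/27  (≤ bound)
a_5 = 1: 116/31  (≤ bound)
a_6 = 2: 333/89  (> 76, stop)

116/31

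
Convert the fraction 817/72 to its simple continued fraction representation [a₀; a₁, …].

817 ÷ 72 → quotient 11, remainder 25
72 ÷ 25 → quotient 2, remainder 22
25 ÷ 22 → quotient 1, remainder 3
22 ÷ 3 → quotient 7, remainder 1
3 ÷ 1 → quotient 3, remainder 0

[11; 2, 1, 7, 3]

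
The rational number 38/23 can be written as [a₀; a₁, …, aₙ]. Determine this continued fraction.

[1; 1, 1, 1, 7]

Run the Euclidean algorithm, recording each quotient:
38 ÷ 23 → quotient 1, remainder 15
23 ÷ 15 → quotient 1, remainder 8
15 ÷ 8 → quotient 1, remainder 7
8 ÷ 7 → quotient 1, remainder 1
7 ÷ 1 → quotient 7, remainder 0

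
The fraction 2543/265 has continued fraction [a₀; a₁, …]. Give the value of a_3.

2

Apply division with remainder until the remainder is 0:
2543 = 9·265 + 158, so a_0 = 9
265 = 1·158 + 107, so a_1 = 1
158 = 1·107 + 51, so a_2 = 1
107 = 2·51 + 5, so a_3 = 2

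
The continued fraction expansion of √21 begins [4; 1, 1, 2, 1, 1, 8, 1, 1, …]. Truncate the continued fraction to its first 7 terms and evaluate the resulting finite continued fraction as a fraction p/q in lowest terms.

472/103

Work from the innermost term outward:
Start with 8.
1 + 1/(8/1) = 1 + 1/8 = 9/8
1 + 1/(9/8) = 1 + 8/9 = 17/9
2 + 1/(17/9) = 2 + 9/17 = 43/17
1 + 1/(43/17) = 1 + 17/43 = 60/43
1 + 1/(60/43) = 1 + 43/60 = 103/60
4 + 1/(103/60) = 4 + 60/103 = 472/103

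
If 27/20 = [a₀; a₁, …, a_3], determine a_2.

1

Run the Euclidean algorithm, recording each quotient:
27 ÷ 20 → quotient 1, remainder 7
20 ÷ 7 → quotient 2, remainder 6
7 ÷ 6 → quotient 1, remainder 1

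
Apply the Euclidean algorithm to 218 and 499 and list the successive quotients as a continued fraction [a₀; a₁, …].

[0; 2, 3, 2, 5, 1, 4]

Run the Euclidean algorithm, recording each quotient:
⌊218/499⌋ = 0, remainder 218
⌊499/218⌋ = 2, remainder 63
⌊218/63⌋ = 3, remainder 29
⌊63/29⌋ = 2, remainder 5
⌊29/5⌋ = 5, remainder 4
⌊5/4⌋ = 1, remainder 1
⌊4/1⌋ = 4, remainder 0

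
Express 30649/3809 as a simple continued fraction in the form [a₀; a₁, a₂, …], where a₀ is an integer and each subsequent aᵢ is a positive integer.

[8; 21, 1, 1, 12, 7]

Run the Euclidean algorithm, recording each quotient:
30649 ÷ 3809 → quotient 8, remainder 177
3809 ÷ 177 → quotient 21, remainder 92
177 ÷ 92 → quotient 1, remainder 85
92 ÷ 85 → quotient 1, remainder 7
85 ÷ 7 → quotient 12, remainder 1
7 ÷ 1 → quotient 7, remainder 0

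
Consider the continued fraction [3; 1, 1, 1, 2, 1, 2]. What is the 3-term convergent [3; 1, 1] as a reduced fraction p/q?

a_0 = 3: 3/1
a_1 = 1: 4/1
a_2 = 1: 7/2

7/2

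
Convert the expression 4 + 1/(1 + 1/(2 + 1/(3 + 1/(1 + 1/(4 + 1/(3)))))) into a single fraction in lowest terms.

934/199

Start with 3.
4 + 1/(3/1) = 4 + 1/3 = 13/3
1 + 1/(13/3) = 1 + 3/13 = 16/13
3 + 1/(16/13) = 3 + 13/16 = 61/16
2 + 1/(61/16) = 2 + 16/61 = 138/61
1 + 1/(138/61) = 1 + 61/138 = 199/138
4 + 1/(199/138) = 4 + 138/199 = 934/199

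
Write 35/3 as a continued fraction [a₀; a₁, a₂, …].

[11; 1, 2]

35 = 11·3 + 2, so a_0 = 11
3 = 1·2 + 1, so a_1 = 1
2 = 2·1 + 0, so a_2 = 2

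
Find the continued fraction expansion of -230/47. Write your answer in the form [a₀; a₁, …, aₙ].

[-5; 9, 2, 2]

Apply division with remainder until the remainder is 0:
-230 ÷ 47 → quotient -5, remainder 5
47 ÷ 5 → quotient 9, remainder 2
5 ÷ 2 → quotient 2, remainder 1
2 ÷ 1 → quotient 2, remainder 0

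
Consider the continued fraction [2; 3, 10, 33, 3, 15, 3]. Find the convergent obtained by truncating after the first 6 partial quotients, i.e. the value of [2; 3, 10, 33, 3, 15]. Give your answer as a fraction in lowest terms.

a_0 = 2: 2/1
a_1 = 3: 7/3
a_2 = 10: 72/31
a_3 = 33: 2383/1026
a_4 = 3: 7221/3109
a_5 = 15: 110698/47661

110698/47661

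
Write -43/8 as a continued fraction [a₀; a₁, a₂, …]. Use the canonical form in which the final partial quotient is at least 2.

-43 = -6·8 + 5, so a_0 = -6
8 = 1·5 + 3, so a_1 = 1
5 = 1·3 + 2, so a_2 = 1
3 = 1·2 + 1, so a_3 = 1
2 = 2·1 + 0, so a_4 = 2

[-6; 1, 1, 1, 2]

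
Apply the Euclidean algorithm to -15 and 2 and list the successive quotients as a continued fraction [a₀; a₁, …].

⌊-15/2⌋ = -8, remainder 1
⌊2/1⌋ = 2, remainder 0

[-8; 2]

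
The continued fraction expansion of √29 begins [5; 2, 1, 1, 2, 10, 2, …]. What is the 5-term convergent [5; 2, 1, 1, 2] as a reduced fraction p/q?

Use the convergent recurrence hₖ = aₖ·hₖ₋₁ + hₖ₋₂ (and likewise for the denominators kₖ):
a_0 = 5: 5/1
a_1 = 2: 11/2
a_2 = 1: 16/3
a_3 = 1: 27/5
a_4 = 2: 70/13

70/13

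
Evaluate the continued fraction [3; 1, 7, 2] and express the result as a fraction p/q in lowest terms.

Start with 2.
7 + 1/(2/1) = 7 + 1/2 = 15/2
1 + 1/(15/2) = 1 + 2/15 = 17/15
3 + 1/(17/15) = 3 + 15/17 = 66/17

66/17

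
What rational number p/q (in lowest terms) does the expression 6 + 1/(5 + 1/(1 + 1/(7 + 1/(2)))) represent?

Start with 2.
7 + 1/(2/1) = 7 + 1/2 = 15/2
1 + 1/(15/2) = 1 + 2/15 = 17/15
5 + 1/(17/15) = 5 + 15/17 = 100/17
6 + 1/(100/17) = 6 + 17/100 = 617/100

617/100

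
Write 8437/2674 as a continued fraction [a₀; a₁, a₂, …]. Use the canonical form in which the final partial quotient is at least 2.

Run the Euclidean algorithm, recording each quotient:
8437 = 3·2674 + 415, so a_0 = 3
2674 = 6·415 + 184, so a_1 = 6
415 = 2·184 + 47, so a_2 = 2
184 = 3·47 + 43, so a_3 = 3
47 = 1·43 + 4, so a_4 = 1
43 = 10·4 + 3, so a_5 = 10
4 = 1·3 + 1, so a_6 = 1
3 = 3·1 + 0, so a_7 = 3

[3; 6, 2, 3, 1, 10, 1, 3]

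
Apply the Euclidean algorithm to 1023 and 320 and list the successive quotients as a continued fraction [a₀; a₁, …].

[3; 5, 12, 1, 1, 2]

1023 ÷ 320 → quotient 3, remainder 63
320 ÷ 63 → quotient 5, remainder 5
63 ÷ 5 → quotient 12, remainder 3
5 ÷ 3 → quotient 1, remainder 2
3 ÷ 2 → quotient 1, remainder 1
2 ÷ 1 → quotient 2, remainder 0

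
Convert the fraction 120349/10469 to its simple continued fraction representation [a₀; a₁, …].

[11; 2, 58, 3, 5, 1, 1, 2]

Repeatedly divide and take the remainder:
⌊120349/10469⌋ = 11, remainder 5190
⌊10469/5190⌋ = 2, remainder 89
⌊5190/89⌋ = 58, remainder 28
⌊89/28⌋ = 3, remainder 5
⌊28/5⌋ = 5, remainder 3
⌊5/3⌋ = 1, remainder 2
⌊3/2⌋ = 1, remainder 1
⌊2/1⌋ = 2, remainder 0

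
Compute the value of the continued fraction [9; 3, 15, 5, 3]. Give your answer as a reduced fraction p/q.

Start with 3.
5 + 1/(3/1) = 5 + 1/3 = 16/3
15 + 1/(16/3) = 15 + 3/16 = 243/16
3 + 1/(243/16) = 3 + 16/243 = 745/243
9 + 1/(745/243) = 9 + 243/745 = 6948/745

6948/745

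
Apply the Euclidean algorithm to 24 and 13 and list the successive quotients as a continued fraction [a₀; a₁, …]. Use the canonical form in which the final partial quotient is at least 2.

⌊24/13⌋ = 1, remainder 11
⌊13/11⌋ = 1, remainder 2
⌊11/2⌋ = 5, remainder 1
⌊2/1⌋ = 2, remainder 0

[1; 1, 5, 2]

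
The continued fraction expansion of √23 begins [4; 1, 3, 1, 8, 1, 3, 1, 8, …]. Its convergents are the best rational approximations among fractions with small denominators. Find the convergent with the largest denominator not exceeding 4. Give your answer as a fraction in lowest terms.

19/4

List convergents until the denominator exceeds the bound:
a_0 = 4: 4/1  (≤ bound)
a_1 = 1: 5/1  (≤ bound)
a_2 = 3: 19/4  (≤ bound)
a_3 = 1: 24/5  (> 4, stop)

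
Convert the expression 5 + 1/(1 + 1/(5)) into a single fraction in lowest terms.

Collapse the nested fraction from the inside out:
Start with 5.
1 + 1/(5/1) = 1 + 1/5 = 6/5
5 + 1/(6/5) = 5 + 5/6 = 35/6

35/6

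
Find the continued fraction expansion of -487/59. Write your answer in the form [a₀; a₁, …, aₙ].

Run the Euclidean algorithm, recording each quotient:
-487 = -9·59 + 44, so a_0 = -9
59 = 1·44 + 15, so a_1 = 1
44 = 2·15 + 14, so a_2 = 2
15 = 1·14 + 1, so a_3 = 1
14 = 14·1 + 0, so a_4 = 14

[-9; 1, 2, 1, 14]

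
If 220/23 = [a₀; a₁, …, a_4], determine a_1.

Repeatedly divide and take the remainder:
⌊220/23⌋ = 9, remainder 13
⌊23/13⌋ = 1, remainder 10

1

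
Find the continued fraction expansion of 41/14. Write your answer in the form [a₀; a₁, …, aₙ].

[2; 1, 13]

Apply division with remainder until the remainder is 0:
41 = 2·14 + 13, so a_0 = 2
14 = 1·13 + 1, so a_1 = 1
13 = 13·1 + 0, so a_2 = 13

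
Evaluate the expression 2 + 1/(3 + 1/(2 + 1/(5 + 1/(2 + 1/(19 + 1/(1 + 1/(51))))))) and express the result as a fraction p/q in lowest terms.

Build up convergents one term at a time:
a_0 = 2: 2/1
a_1 = 3: 7/3
a_2 = 2: 16/7
a_3 = 5: 87/38
a_4 = 2: 190/83
a_5 = 19: 3697/1615
a_6 = 1: 3887/1698
a_7 = 51: 201934/88213

201934/88213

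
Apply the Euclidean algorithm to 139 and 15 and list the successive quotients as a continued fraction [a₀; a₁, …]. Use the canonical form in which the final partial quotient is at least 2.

[9; 3, 1, 3]

Repeatedly divide and take the remainder:
139 ÷ 15 → quotient 9, remainder 4
15 ÷ 4 → quotient 3, remainder 3
4 ÷ 3 → quotient 1, remainder 1
3 ÷ 1 → quotient 3, remainder 0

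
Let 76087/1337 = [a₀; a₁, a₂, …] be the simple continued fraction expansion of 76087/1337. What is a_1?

⌊76087/1337⌋ = 56, remainder 1215
⌊1337/1215⌋ = 1, remainder 122

1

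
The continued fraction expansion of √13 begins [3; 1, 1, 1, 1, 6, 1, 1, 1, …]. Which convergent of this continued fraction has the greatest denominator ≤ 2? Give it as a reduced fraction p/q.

7/2

List convergents until the denominator exceeds the bound:
a_0 = 3: 3/1  (≤ bound)
a_1 = 1: 4/1  (≤ bound)
a_2 = 1: 7/2  (≤ bound)
a_3 = 1: 11/3  (> 2, stop)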